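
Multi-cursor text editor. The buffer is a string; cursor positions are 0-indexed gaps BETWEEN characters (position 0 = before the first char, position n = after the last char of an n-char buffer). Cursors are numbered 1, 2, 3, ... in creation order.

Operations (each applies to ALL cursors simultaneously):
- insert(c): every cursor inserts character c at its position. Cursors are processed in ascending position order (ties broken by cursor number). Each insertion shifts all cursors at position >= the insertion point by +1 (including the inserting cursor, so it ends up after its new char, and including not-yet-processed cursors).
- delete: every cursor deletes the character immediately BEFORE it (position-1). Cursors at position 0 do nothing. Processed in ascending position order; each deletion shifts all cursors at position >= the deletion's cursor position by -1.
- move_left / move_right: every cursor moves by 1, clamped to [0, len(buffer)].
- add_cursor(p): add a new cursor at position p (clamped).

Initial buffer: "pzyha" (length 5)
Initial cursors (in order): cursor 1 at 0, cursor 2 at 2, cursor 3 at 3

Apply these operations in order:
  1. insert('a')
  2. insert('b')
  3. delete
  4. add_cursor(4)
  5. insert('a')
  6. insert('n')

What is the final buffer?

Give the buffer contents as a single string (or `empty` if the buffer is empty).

After op 1 (insert('a')): buffer="apzayaha" (len 8), cursors c1@1 c2@4 c3@6, authorship 1..2.3..
After op 2 (insert('b')): buffer="abpzabyabha" (len 11), cursors c1@2 c2@6 c3@9, authorship 11..22.33..
After op 3 (delete): buffer="apzayaha" (len 8), cursors c1@1 c2@4 c3@6, authorship 1..2.3..
After op 4 (add_cursor(4)): buffer="apzayaha" (len 8), cursors c1@1 c2@4 c4@4 c3@6, authorship 1..2.3..
After op 5 (insert('a')): buffer="aapzaaayaaha" (len 12), cursors c1@2 c2@7 c4@7 c3@10, authorship 11..224.33..
After op 6 (insert('n')): buffer="aanpzaaannyaanha" (len 16), cursors c1@3 c2@10 c4@10 c3@14, authorship 111..22424.333..

Answer: aanpzaaannyaanha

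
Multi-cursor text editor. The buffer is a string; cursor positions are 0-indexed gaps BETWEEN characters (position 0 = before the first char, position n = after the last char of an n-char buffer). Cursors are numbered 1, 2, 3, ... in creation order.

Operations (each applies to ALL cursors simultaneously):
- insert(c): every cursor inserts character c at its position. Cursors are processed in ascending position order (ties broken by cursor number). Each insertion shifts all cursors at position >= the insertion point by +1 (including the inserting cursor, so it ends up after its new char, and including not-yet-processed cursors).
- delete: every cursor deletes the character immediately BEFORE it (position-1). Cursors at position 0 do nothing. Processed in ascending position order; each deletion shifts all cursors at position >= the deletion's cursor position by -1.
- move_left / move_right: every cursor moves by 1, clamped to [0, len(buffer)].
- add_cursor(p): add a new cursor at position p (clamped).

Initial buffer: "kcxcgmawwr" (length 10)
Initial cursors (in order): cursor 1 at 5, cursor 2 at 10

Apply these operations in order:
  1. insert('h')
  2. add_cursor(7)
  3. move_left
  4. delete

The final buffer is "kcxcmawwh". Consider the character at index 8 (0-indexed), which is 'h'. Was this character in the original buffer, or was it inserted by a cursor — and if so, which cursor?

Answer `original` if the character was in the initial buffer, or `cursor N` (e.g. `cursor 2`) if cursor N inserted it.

Answer: cursor 2

Derivation:
After op 1 (insert('h')): buffer="kcxcghmawwrh" (len 12), cursors c1@6 c2@12, authorship .....1.....2
After op 2 (add_cursor(7)): buffer="kcxcghmawwrh" (len 12), cursors c1@6 c3@7 c2@12, authorship .....1.....2
After op 3 (move_left): buffer="kcxcghmawwrh" (len 12), cursors c1@5 c3@6 c2@11, authorship .....1.....2
After op 4 (delete): buffer="kcxcmawwh" (len 9), cursors c1@4 c3@4 c2@8, authorship ........2
Authorship (.=original, N=cursor N): . . . . . . . . 2
Index 8: author = 2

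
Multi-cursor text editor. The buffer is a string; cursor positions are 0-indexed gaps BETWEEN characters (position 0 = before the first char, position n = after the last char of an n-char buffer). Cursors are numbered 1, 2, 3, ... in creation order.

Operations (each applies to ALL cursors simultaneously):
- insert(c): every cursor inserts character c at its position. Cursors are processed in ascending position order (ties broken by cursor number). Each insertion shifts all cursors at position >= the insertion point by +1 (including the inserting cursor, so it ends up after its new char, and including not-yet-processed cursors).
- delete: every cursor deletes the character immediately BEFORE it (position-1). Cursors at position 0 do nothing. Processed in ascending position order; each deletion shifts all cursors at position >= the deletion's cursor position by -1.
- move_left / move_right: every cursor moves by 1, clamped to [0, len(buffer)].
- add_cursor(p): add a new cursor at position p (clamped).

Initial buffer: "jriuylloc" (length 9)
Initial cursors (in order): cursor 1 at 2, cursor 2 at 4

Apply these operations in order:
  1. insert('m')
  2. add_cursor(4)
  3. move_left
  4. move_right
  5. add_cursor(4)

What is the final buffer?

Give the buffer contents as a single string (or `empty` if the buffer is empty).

Answer: jrmiumylloc

Derivation:
After op 1 (insert('m')): buffer="jrmiumylloc" (len 11), cursors c1@3 c2@6, authorship ..1..2.....
After op 2 (add_cursor(4)): buffer="jrmiumylloc" (len 11), cursors c1@3 c3@4 c2@6, authorship ..1..2.....
After op 3 (move_left): buffer="jrmiumylloc" (len 11), cursors c1@2 c3@3 c2@5, authorship ..1..2.....
After op 4 (move_right): buffer="jrmiumylloc" (len 11), cursors c1@3 c3@4 c2@6, authorship ..1..2.....
After op 5 (add_cursor(4)): buffer="jrmiumylloc" (len 11), cursors c1@3 c3@4 c4@4 c2@6, authorship ..1..2.....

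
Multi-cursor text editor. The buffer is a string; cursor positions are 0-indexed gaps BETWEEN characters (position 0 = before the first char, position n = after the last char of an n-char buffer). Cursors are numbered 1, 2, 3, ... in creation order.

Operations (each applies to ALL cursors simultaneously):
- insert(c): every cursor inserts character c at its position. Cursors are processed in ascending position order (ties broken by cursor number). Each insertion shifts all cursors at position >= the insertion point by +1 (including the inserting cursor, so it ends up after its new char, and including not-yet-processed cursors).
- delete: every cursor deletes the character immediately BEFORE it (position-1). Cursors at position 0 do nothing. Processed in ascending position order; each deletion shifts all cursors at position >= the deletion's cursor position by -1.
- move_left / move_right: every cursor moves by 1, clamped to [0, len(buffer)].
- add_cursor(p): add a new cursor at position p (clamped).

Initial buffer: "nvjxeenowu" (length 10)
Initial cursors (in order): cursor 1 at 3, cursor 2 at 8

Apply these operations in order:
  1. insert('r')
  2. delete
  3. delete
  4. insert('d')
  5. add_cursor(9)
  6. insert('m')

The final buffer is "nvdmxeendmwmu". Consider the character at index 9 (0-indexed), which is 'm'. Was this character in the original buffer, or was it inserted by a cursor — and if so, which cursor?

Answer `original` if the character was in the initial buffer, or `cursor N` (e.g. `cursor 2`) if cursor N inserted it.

Answer: cursor 2

Derivation:
After op 1 (insert('r')): buffer="nvjrxeenorwu" (len 12), cursors c1@4 c2@10, authorship ...1.....2..
After op 2 (delete): buffer="nvjxeenowu" (len 10), cursors c1@3 c2@8, authorship ..........
After op 3 (delete): buffer="nvxeenwu" (len 8), cursors c1@2 c2@6, authorship ........
After op 4 (insert('d')): buffer="nvdxeendwu" (len 10), cursors c1@3 c2@8, authorship ..1....2..
After op 5 (add_cursor(9)): buffer="nvdxeendwu" (len 10), cursors c1@3 c2@8 c3@9, authorship ..1....2..
After op 6 (insert('m')): buffer="nvdmxeendmwmu" (len 13), cursors c1@4 c2@10 c3@12, authorship ..11....22.3.
Authorship (.=original, N=cursor N): . . 1 1 . . . . 2 2 . 3 .
Index 9: author = 2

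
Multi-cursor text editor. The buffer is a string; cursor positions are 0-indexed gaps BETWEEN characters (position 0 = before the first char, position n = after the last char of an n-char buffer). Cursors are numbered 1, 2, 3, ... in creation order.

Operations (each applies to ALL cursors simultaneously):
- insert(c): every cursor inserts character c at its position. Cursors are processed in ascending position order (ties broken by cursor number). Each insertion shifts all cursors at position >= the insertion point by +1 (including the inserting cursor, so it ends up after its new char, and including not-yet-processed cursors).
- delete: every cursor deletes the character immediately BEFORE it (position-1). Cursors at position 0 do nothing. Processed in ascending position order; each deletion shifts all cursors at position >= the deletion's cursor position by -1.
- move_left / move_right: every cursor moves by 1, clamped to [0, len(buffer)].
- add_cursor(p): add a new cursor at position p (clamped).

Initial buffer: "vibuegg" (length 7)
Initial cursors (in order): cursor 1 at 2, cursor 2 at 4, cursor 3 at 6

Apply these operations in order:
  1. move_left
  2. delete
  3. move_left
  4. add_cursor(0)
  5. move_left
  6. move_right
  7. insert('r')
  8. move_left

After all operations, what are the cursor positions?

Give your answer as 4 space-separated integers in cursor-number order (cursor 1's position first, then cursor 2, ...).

Answer: 4 4 4 4

Derivation:
After op 1 (move_left): buffer="vibuegg" (len 7), cursors c1@1 c2@3 c3@5, authorship .......
After op 2 (delete): buffer="iugg" (len 4), cursors c1@0 c2@1 c3@2, authorship ....
After op 3 (move_left): buffer="iugg" (len 4), cursors c1@0 c2@0 c3@1, authorship ....
After op 4 (add_cursor(0)): buffer="iugg" (len 4), cursors c1@0 c2@0 c4@0 c3@1, authorship ....
After op 5 (move_left): buffer="iugg" (len 4), cursors c1@0 c2@0 c3@0 c4@0, authorship ....
After op 6 (move_right): buffer="iugg" (len 4), cursors c1@1 c2@1 c3@1 c4@1, authorship ....
After op 7 (insert('r')): buffer="irrrrugg" (len 8), cursors c1@5 c2@5 c3@5 c4@5, authorship .1234...
After op 8 (move_left): buffer="irrrrugg" (len 8), cursors c1@4 c2@4 c3@4 c4@4, authorship .1234...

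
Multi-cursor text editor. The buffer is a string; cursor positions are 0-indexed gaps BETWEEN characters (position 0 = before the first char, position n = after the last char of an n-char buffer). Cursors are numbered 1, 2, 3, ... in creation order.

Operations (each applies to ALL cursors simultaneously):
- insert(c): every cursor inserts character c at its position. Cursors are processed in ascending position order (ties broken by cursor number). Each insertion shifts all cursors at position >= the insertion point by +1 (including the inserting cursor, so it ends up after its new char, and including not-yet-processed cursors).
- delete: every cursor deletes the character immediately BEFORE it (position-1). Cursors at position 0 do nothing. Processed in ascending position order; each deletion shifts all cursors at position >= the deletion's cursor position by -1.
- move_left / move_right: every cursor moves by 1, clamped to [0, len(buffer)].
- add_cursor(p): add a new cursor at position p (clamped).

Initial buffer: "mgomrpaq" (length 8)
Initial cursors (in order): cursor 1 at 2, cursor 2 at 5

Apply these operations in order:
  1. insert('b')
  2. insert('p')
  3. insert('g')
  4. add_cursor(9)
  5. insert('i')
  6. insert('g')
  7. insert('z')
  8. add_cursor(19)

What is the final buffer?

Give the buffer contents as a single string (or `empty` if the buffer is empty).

After op 1 (insert('b')): buffer="mgbomrbpaq" (len 10), cursors c1@3 c2@7, authorship ..1...2...
After op 2 (insert('p')): buffer="mgbpomrbppaq" (len 12), cursors c1@4 c2@9, authorship ..11...22...
After op 3 (insert('g')): buffer="mgbpgomrbpgpaq" (len 14), cursors c1@5 c2@11, authorship ..111...222...
After op 4 (add_cursor(9)): buffer="mgbpgomrbpgpaq" (len 14), cursors c1@5 c3@9 c2@11, authorship ..111...222...
After op 5 (insert('i')): buffer="mgbpgiomrbipgipaq" (len 17), cursors c1@6 c3@11 c2@14, authorship ..1111...23222...
After op 6 (insert('g')): buffer="mgbpgigomrbigpgigpaq" (len 20), cursors c1@7 c3@13 c2@17, authorship ..11111...2332222...
After op 7 (insert('z')): buffer="mgbpgigzomrbigzpgigzpaq" (len 23), cursors c1@8 c3@15 c2@20, authorship ..111111...233322222...
After op 8 (add_cursor(19)): buffer="mgbpgigzomrbigzpgigzpaq" (len 23), cursors c1@8 c3@15 c4@19 c2@20, authorship ..111111...233322222...

Answer: mgbpgigzomrbigzpgigzpaq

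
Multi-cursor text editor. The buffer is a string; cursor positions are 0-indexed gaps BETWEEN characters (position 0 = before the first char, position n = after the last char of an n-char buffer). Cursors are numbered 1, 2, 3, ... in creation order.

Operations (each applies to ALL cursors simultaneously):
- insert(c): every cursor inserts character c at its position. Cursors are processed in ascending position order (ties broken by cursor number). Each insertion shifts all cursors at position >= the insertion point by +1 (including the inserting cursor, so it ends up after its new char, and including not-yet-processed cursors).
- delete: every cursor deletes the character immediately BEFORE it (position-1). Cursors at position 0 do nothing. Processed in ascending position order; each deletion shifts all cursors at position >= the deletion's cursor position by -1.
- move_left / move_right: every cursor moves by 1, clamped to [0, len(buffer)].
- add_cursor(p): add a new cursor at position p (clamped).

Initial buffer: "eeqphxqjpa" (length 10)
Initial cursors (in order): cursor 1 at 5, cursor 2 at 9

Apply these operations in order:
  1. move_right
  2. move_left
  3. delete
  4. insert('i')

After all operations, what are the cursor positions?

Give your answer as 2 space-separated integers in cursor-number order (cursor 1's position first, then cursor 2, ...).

After op 1 (move_right): buffer="eeqphxqjpa" (len 10), cursors c1@6 c2@10, authorship ..........
After op 2 (move_left): buffer="eeqphxqjpa" (len 10), cursors c1@5 c2@9, authorship ..........
After op 3 (delete): buffer="eeqpxqja" (len 8), cursors c1@4 c2@7, authorship ........
After op 4 (insert('i')): buffer="eeqpixqjia" (len 10), cursors c1@5 c2@9, authorship ....1...2.

Answer: 5 9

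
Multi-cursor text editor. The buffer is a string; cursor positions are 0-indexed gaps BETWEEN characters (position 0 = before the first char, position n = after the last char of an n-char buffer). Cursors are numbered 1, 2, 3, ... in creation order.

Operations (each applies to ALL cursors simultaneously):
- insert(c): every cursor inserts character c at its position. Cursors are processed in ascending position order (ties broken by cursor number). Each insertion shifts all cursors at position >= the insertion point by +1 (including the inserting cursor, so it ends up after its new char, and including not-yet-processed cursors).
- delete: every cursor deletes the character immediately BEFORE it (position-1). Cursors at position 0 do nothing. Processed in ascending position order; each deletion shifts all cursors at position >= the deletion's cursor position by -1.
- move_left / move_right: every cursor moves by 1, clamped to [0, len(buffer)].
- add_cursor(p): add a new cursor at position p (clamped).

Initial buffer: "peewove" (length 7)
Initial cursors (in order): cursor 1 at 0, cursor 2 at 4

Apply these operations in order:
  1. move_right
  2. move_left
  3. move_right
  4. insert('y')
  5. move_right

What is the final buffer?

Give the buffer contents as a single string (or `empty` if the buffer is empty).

After op 1 (move_right): buffer="peewove" (len 7), cursors c1@1 c2@5, authorship .......
After op 2 (move_left): buffer="peewove" (len 7), cursors c1@0 c2@4, authorship .......
After op 3 (move_right): buffer="peewove" (len 7), cursors c1@1 c2@5, authorship .......
After op 4 (insert('y')): buffer="pyeewoyve" (len 9), cursors c1@2 c2@7, authorship .1....2..
After op 5 (move_right): buffer="pyeewoyve" (len 9), cursors c1@3 c2@8, authorship .1....2..

Answer: pyeewoyve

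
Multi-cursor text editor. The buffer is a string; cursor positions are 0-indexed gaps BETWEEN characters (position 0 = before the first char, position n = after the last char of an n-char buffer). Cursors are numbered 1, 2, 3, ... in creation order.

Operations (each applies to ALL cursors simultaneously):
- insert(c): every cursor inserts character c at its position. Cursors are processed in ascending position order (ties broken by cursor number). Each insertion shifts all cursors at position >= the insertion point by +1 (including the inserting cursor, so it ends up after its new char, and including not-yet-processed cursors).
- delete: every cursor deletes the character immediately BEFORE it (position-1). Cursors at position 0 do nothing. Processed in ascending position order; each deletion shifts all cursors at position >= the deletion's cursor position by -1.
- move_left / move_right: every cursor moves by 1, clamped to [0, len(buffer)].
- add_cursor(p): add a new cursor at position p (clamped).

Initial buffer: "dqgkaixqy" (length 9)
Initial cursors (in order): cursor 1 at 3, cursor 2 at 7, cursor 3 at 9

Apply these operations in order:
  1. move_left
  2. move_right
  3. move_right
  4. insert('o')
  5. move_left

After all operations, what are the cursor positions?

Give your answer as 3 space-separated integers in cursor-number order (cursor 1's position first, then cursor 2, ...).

After op 1 (move_left): buffer="dqgkaixqy" (len 9), cursors c1@2 c2@6 c3@8, authorship .........
After op 2 (move_right): buffer="dqgkaixqy" (len 9), cursors c1@3 c2@7 c3@9, authorship .........
After op 3 (move_right): buffer="dqgkaixqy" (len 9), cursors c1@4 c2@8 c3@9, authorship .........
After op 4 (insert('o')): buffer="dqgkoaixqoyo" (len 12), cursors c1@5 c2@10 c3@12, authorship ....1....2.3
After op 5 (move_left): buffer="dqgkoaixqoyo" (len 12), cursors c1@4 c2@9 c3@11, authorship ....1....2.3

Answer: 4 9 11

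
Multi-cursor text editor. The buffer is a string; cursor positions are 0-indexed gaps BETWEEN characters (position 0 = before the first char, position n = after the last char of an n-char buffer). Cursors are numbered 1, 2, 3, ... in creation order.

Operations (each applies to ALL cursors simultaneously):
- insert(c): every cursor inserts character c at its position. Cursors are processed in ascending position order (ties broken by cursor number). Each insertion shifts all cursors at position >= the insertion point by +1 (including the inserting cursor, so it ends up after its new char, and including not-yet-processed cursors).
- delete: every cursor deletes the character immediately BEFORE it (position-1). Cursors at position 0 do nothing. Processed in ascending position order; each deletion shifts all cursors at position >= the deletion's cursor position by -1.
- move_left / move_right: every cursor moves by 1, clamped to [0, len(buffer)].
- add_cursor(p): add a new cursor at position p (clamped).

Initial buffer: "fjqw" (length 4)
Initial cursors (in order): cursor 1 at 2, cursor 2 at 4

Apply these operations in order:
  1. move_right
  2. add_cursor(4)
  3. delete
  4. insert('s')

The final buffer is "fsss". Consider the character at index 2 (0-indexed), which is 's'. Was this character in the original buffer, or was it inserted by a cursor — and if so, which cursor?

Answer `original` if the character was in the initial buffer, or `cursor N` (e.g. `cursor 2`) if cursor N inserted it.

After op 1 (move_right): buffer="fjqw" (len 4), cursors c1@3 c2@4, authorship ....
After op 2 (add_cursor(4)): buffer="fjqw" (len 4), cursors c1@3 c2@4 c3@4, authorship ....
After op 3 (delete): buffer="f" (len 1), cursors c1@1 c2@1 c3@1, authorship .
After op 4 (insert('s')): buffer="fsss" (len 4), cursors c1@4 c2@4 c3@4, authorship .123
Authorship (.=original, N=cursor N): . 1 2 3
Index 2: author = 2

Answer: cursor 2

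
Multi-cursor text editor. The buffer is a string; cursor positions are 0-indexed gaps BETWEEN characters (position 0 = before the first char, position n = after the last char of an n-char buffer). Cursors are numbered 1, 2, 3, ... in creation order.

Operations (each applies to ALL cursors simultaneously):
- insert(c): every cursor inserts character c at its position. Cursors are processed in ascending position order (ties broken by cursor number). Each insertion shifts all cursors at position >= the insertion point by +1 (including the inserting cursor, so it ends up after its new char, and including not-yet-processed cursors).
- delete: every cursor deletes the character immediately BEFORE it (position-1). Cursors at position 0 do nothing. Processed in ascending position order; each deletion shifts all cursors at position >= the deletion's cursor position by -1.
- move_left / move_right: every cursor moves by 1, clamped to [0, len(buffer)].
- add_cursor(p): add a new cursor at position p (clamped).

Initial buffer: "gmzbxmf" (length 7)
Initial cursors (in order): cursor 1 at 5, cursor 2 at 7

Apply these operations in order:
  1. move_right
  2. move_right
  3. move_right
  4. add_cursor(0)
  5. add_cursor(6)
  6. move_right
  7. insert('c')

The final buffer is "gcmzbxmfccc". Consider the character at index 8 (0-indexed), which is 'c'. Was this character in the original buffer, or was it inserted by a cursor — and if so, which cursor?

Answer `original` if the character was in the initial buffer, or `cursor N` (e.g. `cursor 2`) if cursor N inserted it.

Answer: cursor 1

Derivation:
After op 1 (move_right): buffer="gmzbxmf" (len 7), cursors c1@6 c2@7, authorship .......
After op 2 (move_right): buffer="gmzbxmf" (len 7), cursors c1@7 c2@7, authorship .......
After op 3 (move_right): buffer="gmzbxmf" (len 7), cursors c1@7 c2@7, authorship .......
After op 4 (add_cursor(0)): buffer="gmzbxmf" (len 7), cursors c3@0 c1@7 c2@7, authorship .......
After op 5 (add_cursor(6)): buffer="gmzbxmf" (len 7), cursors c3@0 c4@6 c1@7 c2@7, authorship .......
After op 6 (move_right): buffer="gmzbxmf" (len 7), cursors c3@1 c1@7 c2@7 c4@7, authorship .......
After op 7 (insert('c')): buffer="gcmzbxmfccc" (len 11), cursors c3@2 c1@11 c2@11 c4@11, authorship .3......124
Authorship (.=original, N=cursor N): . 3 . . . . . . 1 2 4
Index 8: author = 1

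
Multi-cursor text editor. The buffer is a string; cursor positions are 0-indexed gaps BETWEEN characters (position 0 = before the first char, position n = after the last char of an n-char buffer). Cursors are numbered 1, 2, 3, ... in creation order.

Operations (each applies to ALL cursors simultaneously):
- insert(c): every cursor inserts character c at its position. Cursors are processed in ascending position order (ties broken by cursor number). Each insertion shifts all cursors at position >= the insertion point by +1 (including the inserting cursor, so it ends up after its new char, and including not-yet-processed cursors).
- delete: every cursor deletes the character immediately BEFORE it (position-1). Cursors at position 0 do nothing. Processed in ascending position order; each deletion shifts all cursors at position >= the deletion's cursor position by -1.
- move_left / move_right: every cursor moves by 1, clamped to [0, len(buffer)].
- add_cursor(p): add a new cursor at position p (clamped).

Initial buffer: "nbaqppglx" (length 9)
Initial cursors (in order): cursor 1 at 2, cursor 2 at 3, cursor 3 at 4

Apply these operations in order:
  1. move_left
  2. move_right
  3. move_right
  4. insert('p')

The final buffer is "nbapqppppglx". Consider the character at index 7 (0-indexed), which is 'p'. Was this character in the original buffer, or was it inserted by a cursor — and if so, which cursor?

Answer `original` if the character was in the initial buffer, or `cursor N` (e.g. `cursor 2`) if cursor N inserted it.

Answer: cursor 3

Derivation:
After op 1 (move_left): buffer="nbaqppglx" (len 9), cursors c1@1 c2@2 c3@3, authorship .........
After op 2 (move_right): buffer="nbaqppglx" (len 9), cursors c1@2 c2@3 c3@4, authorship .........
After op 3 (move_right): buffer="nbaqppglx" (len 9), cursors c1@3 c2@4 c3@5, authorship .........
After op 4 (insert('p')): buffer="nbapqppppglx" (len 12), cursors c1@4 c2@6 c3@8, authorship ...1.2.3....
Authorship (.=original, N=cursor N): . . . 1 . 2 . 3 . . . .
Index 7: author = 3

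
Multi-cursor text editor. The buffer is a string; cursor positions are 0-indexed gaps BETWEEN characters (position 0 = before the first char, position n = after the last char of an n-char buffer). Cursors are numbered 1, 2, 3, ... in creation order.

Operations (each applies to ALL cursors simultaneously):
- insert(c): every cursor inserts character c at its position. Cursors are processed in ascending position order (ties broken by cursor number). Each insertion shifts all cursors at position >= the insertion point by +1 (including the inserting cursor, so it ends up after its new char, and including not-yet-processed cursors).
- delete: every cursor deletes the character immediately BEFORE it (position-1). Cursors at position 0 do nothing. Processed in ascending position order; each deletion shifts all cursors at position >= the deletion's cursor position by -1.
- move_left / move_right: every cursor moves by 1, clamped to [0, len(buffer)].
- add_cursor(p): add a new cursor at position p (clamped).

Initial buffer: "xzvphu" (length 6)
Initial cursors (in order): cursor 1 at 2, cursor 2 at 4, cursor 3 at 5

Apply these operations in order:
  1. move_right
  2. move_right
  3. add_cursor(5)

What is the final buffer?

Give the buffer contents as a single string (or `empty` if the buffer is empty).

After op 1 (move_right): buffer="xzvphu" (len 6), cursors c1@3 c2@5 c3@6, authorship ......
After op 2 (move_right): buffer="xzvphu" (len 6), cursors c1@4 c2@6 c3@6, authorship ......
After op 3 (add_cursor(5)): buffer="xzvphu" (len 6), cursors c1@4 c4@5 c2@6 c3@6, authorship ......

Answer: xzvphu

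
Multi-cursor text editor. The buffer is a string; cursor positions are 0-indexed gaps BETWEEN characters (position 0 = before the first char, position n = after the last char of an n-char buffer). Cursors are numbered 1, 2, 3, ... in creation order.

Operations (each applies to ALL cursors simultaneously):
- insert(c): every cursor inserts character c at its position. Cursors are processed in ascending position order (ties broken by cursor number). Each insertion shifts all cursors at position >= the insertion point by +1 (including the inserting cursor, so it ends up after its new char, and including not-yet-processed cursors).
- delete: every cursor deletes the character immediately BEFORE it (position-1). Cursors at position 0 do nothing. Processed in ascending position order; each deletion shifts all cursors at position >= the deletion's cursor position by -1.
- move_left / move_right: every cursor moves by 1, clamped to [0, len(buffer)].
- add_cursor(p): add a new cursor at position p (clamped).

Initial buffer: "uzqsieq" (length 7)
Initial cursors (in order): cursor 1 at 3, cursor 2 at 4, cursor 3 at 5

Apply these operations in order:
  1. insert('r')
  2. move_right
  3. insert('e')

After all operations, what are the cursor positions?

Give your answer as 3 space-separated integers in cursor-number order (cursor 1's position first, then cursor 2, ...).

Answer: 6 9 12

Derivation:
After op 1 (insert('r')): buffer="uzqrsrireq" (len 10), cursors c1@4 c2@6 c3@8, authorship ...1.2.3..
After op 2 (move_right): buffer="uzqrsrireq" (len 10), cursors c1@5 c2@7 c3@9, authorship ...1.2.3..
After op 3 (insert('e')): buffer="uzqrseriereeq" (len 13), cursors c1@6 c2@9 c3@12, authorship ...1.12.23.3.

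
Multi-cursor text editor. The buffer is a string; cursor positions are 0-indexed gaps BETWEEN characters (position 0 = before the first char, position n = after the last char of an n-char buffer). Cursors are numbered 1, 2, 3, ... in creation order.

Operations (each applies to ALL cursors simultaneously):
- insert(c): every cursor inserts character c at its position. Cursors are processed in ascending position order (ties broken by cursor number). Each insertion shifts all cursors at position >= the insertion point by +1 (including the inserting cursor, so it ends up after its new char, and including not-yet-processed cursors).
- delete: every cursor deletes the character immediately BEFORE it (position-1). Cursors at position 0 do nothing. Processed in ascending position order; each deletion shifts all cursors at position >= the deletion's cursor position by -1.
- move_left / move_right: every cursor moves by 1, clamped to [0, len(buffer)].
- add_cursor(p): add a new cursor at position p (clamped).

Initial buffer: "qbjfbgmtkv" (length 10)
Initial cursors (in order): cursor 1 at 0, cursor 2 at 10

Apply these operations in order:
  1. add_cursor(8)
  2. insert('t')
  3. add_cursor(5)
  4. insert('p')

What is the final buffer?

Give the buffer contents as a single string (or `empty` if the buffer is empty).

Answer: tpqbjfpbgmttpkvtp

Derivation:
After op 1 (add_cursor(8)): buffer="qbjfbgmtkv" (len 10), cursors c1@0 c3@8 c2@10, authorship ..........
After op 2 (insert('t')): buffer="tqbjfbgmttkvt" (len 13), cursors c1@1 c3@10 c2@13, authorship 1........3..2
After op 3 (add_cursor(5)): buffer="tqbjfbgmttkvt" (len 13), cursors c1@1 c4@5 c3@10 c2@13, authorship 1........3..2
After op 4 (insert('p')): buffer="tpqbjfpbgmttpkvtp" (len 17), cursors c1@2 c4@7 c3@13 c2@17, authorship 11....4....33..22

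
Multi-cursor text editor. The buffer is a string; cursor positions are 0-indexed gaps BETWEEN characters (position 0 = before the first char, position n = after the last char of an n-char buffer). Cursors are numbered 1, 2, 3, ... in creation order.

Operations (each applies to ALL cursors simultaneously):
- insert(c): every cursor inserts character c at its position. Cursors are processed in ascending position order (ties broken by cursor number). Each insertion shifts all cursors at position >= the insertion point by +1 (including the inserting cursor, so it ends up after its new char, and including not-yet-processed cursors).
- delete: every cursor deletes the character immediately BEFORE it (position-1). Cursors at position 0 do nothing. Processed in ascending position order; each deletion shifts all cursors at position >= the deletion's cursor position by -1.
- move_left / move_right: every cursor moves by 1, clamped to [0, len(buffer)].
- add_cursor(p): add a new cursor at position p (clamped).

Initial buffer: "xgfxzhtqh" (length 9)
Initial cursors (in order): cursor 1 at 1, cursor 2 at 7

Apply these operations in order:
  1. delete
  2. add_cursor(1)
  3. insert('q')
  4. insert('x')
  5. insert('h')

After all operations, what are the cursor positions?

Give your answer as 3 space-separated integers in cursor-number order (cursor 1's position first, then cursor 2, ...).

Answer: 3 14 7

Derivation:
After op 1 (delete): buffer="gfxzhqh" (len 7), cursors c1@0 c2@5, authorship .......
After op 2 (add_cursor(1)): buffer="gfxzhqh" (len 7), cursors c1@0 c3@1 c2@5, authorship .......
After op 3 (insert('q')): buffer="qgqfxzhqqh" (len 10), cursors c1@1 c3@3 c2@8, authorship 1.3....2..
After op 4 (insert('x')): buffer="qxgqxfxzhqxqh" (len 13), cursors c1@2 c3@5 c2@11, authorship 11.33....22..
After op 5 (insert('h')): buffer="qxhgqxhfxzhqxhqh" (len 16), cursors c1@3 c3@7 c2@14, authorship 111.333....222..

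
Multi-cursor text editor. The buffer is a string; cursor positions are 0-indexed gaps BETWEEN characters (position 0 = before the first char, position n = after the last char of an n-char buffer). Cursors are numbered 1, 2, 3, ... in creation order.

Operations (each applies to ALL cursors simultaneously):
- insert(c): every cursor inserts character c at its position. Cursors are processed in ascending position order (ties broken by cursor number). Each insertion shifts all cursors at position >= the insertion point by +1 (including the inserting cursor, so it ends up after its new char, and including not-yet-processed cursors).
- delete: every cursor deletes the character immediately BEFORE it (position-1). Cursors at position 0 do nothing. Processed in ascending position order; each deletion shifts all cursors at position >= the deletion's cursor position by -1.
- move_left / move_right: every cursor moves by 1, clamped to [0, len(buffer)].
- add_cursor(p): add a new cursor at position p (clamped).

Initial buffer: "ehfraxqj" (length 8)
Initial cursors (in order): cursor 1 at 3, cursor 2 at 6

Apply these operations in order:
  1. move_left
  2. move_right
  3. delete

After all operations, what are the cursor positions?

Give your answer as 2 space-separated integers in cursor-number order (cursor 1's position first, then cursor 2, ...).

Answer: 2 4

Derivation:
After op 1 (move_left): buffer="ehfraxqj" (len 8), cursors c1@2 c2@5, authorship ........
After op 2 (move_right): buffer="ehfraxqj" (len 8), cursors c1@3 c2@6, authorship ........
After op 3 (delete): buffer="ehraqj" (len 6), cursors c1@2 c2@4, authorship ......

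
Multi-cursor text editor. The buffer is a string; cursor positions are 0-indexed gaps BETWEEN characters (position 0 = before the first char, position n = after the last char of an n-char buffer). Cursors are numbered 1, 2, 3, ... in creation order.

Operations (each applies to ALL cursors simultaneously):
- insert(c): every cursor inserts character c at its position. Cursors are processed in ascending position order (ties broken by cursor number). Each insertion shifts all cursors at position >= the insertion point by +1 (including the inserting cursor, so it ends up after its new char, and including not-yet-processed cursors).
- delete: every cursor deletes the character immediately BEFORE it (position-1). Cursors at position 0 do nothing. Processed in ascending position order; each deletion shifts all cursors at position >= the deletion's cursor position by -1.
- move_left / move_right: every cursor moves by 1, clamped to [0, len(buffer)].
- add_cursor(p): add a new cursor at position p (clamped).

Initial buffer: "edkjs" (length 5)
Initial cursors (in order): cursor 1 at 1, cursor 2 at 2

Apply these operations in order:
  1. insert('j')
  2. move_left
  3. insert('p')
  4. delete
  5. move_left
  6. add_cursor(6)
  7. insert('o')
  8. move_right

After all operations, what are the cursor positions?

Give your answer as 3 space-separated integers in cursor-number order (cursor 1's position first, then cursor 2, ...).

After op 1 (insert('j')): buffer="ejdjkjs" (len 7), cursors c1@2 c2@4, authorship .1.2...
After op 2 (move_left): buffer="ejdjkjs" (len 7), cursors c1@1 c2@3, authorship .1.2...
After op 3 (insert('p')): buffer="epjdpjkjs" (len 9), cursors c1@2 c2@5, authorship .11.22...
After op 4 (delete): buffer="ejdjkjs" (len 7), cursors c1@1 c2@3, authorship .1.2...
After op 5 (move_left): buffer="ejdjkjs" (len 7), cursors c1@0 c2@2, authorship .1.2...
After op 6 (add_cursor(6)): buffer="ejdjkjs" (len 7), cursors c1@0 c2@2 c3@6, authorship .1.2...
After op 7 (insert('o')): buffer="oejodjkjos" (len 10), cursors c1@1 c2@4 c3@9, authorship 1.12.2..3.
After op 8 (move_right): buffer="oejodjkjos" (len 10), cursors c1@2 c2@5 c3@10, authorship 1.12.2..3.

Answer: 2 5 10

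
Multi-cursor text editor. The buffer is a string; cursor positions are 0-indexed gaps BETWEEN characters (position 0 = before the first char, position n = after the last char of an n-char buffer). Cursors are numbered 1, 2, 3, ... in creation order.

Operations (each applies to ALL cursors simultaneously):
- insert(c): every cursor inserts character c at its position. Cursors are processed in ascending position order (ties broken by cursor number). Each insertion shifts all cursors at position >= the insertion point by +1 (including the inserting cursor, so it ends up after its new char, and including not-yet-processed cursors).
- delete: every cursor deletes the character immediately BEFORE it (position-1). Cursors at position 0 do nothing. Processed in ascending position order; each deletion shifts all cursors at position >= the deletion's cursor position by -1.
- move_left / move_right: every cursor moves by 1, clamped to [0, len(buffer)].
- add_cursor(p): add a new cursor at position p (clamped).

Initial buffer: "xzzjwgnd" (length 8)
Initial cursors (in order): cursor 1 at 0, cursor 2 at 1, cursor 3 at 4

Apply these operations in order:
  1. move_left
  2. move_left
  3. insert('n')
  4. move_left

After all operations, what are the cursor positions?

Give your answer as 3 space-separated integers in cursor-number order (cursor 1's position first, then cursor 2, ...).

After op 1 (move_left): buffer="xzzjwgnd" (len 8), cursors c1@0 c2@0 c3@3, authorship ........
After op 2 (move_left): buffer="xzzjwgnd" (len 8), cursors c1@0 c2@0 c3@2, authorship ........
After op 3 (insert('n')): buffer="nnxznzjwgnd" (len 11), cursors c1@2 c2@2 c3@5, authorship 12..3......
After op 4 (move_left): buffer="nnxznzjwgnd" (len 11), cursors c1@1 c2@1 c3@4, authorship 12..3......

Answer: 1 1 4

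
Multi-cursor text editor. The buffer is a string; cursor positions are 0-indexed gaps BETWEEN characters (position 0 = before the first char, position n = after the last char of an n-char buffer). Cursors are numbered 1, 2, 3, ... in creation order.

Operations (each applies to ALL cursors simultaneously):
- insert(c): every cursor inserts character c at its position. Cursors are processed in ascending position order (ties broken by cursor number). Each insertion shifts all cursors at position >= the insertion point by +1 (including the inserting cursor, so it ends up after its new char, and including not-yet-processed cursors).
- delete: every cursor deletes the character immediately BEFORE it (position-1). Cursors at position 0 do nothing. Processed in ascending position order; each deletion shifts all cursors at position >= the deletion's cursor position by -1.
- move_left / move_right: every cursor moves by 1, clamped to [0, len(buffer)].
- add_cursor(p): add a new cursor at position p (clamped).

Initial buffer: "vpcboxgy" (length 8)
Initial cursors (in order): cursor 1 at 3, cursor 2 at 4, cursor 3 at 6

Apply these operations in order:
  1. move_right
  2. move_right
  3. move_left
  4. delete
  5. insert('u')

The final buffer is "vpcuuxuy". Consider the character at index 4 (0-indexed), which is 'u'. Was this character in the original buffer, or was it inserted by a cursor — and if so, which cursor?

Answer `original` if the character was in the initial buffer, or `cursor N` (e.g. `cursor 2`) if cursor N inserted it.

Answer: cursor 2

Derivation:
After op 1 (move_right): buffer="vpcboxgy" (len 8), cursors c1@4 c2@5 c3@7, authorship ........
After op 2 (move_right): buffer="vpcboxgy" (len 8), cursors c1@5 c2@6 c3@8, authorship ........
After op 3 (move_left): buffer="vpcboxgy" (len 8), cursors c1@4 c2@5 c3@7, authorship ........
After op 4 (delete): buffer="vpcxy" (len 5), cursors c1@3 c2@3 c3@4, authorship .....
After op 5 (insert('u')): buffer="vpcuuxuy" (len 8), cursors c1@5 c2@5 c3@7, authorship ...12.3.
Authorship (.=original, N=cursor N): . . . 1 2 . 3 .
Index 4: author = 2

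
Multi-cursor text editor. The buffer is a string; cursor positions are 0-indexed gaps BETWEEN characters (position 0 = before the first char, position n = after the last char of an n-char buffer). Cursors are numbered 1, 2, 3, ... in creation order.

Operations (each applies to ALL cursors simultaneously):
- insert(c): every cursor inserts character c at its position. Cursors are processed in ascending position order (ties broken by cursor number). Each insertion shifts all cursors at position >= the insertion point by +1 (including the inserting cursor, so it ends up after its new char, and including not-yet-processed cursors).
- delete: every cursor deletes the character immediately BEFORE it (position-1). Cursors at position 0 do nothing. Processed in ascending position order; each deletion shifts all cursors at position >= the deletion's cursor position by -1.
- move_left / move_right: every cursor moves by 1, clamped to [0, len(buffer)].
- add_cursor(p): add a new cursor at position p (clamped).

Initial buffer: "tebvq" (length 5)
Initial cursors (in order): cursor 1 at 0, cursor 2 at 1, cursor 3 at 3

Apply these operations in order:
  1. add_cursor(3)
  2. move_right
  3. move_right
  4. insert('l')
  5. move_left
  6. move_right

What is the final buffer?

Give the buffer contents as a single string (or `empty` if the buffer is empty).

After op 1 (add_cursor(3)): buffer="tebvq" (len 5), cursors c1@0 c2@1 c3@3 c4@3, authorship .....
After op 2 (move_right): buffer="tebvq" (len 5), cursors c1@1 c2@2 c3@4 c4@4, authorship .....
After op 3 (move_right): buffer="tebvq" (len 5), cursors c1@2 c2@3 c3@5 c4@5, authorship .....
After op 4 (insert('l')): buffer="telblvqll" (len 9), cursors c1@3 c2@5 c3@9 c4@9, authorship ..1.2..34
After op 5 (move_left): buffer="telblvqll" (len 9), cursors c1@2 c2@4 c3@8 c4@8, authorship ..1.2..34
After op 6 (move_right): buffer="telblvqll" (len 9), cursors c1@3 c2@5 c3@9 c4@9, authorship ..1.2..34

Answer: telblvqll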